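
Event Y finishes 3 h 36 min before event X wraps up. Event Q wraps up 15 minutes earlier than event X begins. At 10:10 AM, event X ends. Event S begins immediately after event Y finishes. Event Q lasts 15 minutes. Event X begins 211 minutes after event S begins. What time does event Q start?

9:35 AM

Event Y ends at 10:10 AM − 216 min = 6:34 AM.
So event S starts at 6:34 AM.
Event X starts at 6:34 AM + 211 min = 10:05 AM.
Event Q ends at 10:05 AM − 15 min = 9:50 AM.
Event Q starts at 9:50 AM − 15 min = 9:35 AM.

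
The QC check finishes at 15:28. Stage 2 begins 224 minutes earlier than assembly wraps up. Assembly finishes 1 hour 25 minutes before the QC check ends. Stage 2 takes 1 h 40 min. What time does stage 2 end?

Assembly ends at 15:28 − 85 min = 14:03.
Stage 2 starts at 14:03 − 224 min = 10:19.
Stage 2 ends at 10:19 + 100 min = 11:59.

11:59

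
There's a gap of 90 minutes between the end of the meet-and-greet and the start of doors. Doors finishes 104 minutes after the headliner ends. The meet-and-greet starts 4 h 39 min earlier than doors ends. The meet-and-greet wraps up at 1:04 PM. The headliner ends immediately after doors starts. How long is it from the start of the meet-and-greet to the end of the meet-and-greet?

Doors starts at 1:04 PM + 90 min = 2:34 PM.
So the headliner ends at 2:34 PM.
Doors ends at 2:34 PM + 104 min = 4:18 PM.
The meet-and-greet starts at 4:18 PM − 279 min = 11:39 AM.
From 11:39 AM to 1:04 PM is 85 minutes.

85 minutes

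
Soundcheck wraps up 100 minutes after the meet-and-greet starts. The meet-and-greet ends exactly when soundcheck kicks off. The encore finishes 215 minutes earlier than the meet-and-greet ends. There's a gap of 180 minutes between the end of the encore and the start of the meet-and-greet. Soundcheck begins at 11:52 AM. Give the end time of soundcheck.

12:57 PM

The meet-and-greet ends at 11:52 AM.
The encore ends at 11:52 AM − 215 min = 8:17 AM.
The meet-and-greet starts at 8:17 AM + 180 min = 11:17 AM.
Soundcheck ends at 11:17 AM + 100 min = 12:57 PM.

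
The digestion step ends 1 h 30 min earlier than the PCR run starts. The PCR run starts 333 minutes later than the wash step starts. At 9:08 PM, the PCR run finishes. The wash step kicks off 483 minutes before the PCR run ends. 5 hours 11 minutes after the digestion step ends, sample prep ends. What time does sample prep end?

The wash step starts at 9:08 PM − 483 min = 1:05 PM.
The PCR run starts at 1:05 PM + 333 min = 6:38 PM.
The digestion step ends at 6:38 PM − 90 min = 5:08 PM.
Sample prep ends at 5:08 PM + 311 min = 10:19 PM.

10:19 PM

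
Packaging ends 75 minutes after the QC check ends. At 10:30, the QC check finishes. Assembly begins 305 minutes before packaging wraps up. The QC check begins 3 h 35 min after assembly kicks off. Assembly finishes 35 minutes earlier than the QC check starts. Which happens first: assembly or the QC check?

assembly

Packaging ends at 10:30 + 75 min = 11:45.
Assembly starts at 11:45 − 305 min = 06:40.
The QC check starts at 06:40 + 215 min = 10:15.
Assembly starts at 06:40 and the QC check starts at 10:15, so assembly is first.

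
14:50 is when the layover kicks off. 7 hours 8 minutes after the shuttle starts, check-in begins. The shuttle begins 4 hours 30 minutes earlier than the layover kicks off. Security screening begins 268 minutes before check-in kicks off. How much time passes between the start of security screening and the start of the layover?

1 h 50 min

The shuttle starts at 14:50 − 270 min = 10:20.
Check-in starts at 10:20 + 428 min = 17:28.
Security screening starts at 17:28 − 268 min = 13:00.
From 13:00 to 14:50 is 1 h 50 min.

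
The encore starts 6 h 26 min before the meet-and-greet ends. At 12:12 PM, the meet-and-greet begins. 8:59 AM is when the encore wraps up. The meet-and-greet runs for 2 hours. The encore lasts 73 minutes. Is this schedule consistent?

Yes

The meet-and-greet ends at 12:12 PM + 120 min = 2:12 PM.
The encore starts at 2:12 PM − 386 min = 7:46 AM.
The encore ends at 7:46 AM + 73 min = 8:59 AM.
That matches the stated 8:59 AM, so the schedule is consistent.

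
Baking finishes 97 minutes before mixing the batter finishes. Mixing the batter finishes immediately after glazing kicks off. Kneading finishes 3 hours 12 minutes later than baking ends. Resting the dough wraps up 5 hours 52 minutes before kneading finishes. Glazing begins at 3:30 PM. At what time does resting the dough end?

Mixing the batter ends at 3:30 PM.
Baking ends at 3:30 PM − 97 min = 1:53 PM.
Kneading ends at 1:53 PM + 192 min = 5:05 PM.
Resting the dough ends at 5:05 PM − 352 min = 11:13 AM.

11:13 AM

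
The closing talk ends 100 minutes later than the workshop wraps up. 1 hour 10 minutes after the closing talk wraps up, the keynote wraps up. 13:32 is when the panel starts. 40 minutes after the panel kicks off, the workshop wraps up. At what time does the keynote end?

The workshop ends at 13:32 + 40 min = 14:12.
The closing talk ends at 14:12 + 100 min = 15:52.
The keynote ends at 15:52 + 70 min = 17:02.

17:02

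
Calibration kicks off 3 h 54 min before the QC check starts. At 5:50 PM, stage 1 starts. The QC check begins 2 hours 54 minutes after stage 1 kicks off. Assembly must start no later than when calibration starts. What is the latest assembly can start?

4:50 PM

The QC check starts at 5:50 PM + 174 min = 8:44 PM.
Calibration starts at 8:44 PM − 234 min = 4:50 PM.
Assembly is bounded by calibration, so the latest it can start is 4:50 PM.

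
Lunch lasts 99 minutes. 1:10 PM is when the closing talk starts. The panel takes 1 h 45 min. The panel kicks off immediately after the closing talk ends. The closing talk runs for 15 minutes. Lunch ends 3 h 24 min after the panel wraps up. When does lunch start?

4:55 PM

The closing talk ends at 1:10 PM + 15 min = 1:25 PM.
So the panel starts at 1:25 PM.
The panel ends at 1:25 PM + 105 min = 3:10 PM.
Lunch ends at 3:10 PM + 204 min = 6:34 PM.
Lunch starts at 6:34 PM − 99 min = 4:55 PM.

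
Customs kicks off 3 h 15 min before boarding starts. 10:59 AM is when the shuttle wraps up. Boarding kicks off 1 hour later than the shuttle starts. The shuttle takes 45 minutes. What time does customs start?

7:59 AM

The shuttle starts at 10:59 AM − 45 min = 10:14 AM.
Boarding starts at 10:14 AM + 60 min = 11:14 AM.
Customs starts at 11:14 AM − 195 min = 7:59 AM.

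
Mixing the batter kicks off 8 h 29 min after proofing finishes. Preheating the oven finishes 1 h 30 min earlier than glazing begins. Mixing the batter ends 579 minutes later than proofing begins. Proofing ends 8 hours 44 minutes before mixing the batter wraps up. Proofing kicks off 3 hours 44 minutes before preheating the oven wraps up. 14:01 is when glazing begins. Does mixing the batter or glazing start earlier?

glazing

Preheating the oven ends at 14:01 − 90 min = 12:31.
Proofing starts at 12:31 − 224 min = 08:47.
Mixing the batter ends at 08:47 + 579 min = 18:26.
Proofing ends at 18:26 − 524 min = 09:42.
Mixing the batter starts at 09:42 + 509 min = 18:11.
Mixing the batter starts at 18:11 and glazing starts at 14:01, so glazing is first.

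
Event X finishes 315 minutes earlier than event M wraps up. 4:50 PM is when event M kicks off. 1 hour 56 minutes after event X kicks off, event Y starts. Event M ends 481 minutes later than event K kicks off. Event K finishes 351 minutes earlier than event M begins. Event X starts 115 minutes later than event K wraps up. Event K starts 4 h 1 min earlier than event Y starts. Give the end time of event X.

1:35 PM

Event K ends at 4:50 PM − 351 min = 10:59 AM.
Event X starts at 10:59 AM + 115 min = 12:54 PM.
Event Y starts at 12:54 PM + 116 min = 2:50 PM.
Event K starts at 2:50 PM − 241 min = 10:49 AM.
Event M ends at 10:49 AM + 481 min = 6:50 PM.
Event X ends at 6:50 PM − 315 min = 1:35 PM.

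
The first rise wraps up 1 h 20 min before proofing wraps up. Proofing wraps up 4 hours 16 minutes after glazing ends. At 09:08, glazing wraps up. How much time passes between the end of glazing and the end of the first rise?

2 hours 56 minutes

Proofing ends at 09:08 + 256 min = 13:24.
The first rise ends at 13:24 − 80 min = 12:04.
From 09:08 to 12:04 is 2 hours 56 minutes.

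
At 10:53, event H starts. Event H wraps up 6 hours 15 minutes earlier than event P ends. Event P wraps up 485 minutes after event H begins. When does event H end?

Event P ends at 10:53 + 485 min = 18:58.
Event H ends at 18:58 − 375 min = 12:43.

12:43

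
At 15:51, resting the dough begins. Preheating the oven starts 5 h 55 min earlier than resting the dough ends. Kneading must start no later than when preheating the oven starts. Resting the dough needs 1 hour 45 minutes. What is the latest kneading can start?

Resting the dough ends at 15:51 + 105 min = 17:36.
Preheating the oven starts at 17:36 − 355 min = 11:41.
Kneading is bounded by preheating the oven, so the latest it can start is 11:41.

11:41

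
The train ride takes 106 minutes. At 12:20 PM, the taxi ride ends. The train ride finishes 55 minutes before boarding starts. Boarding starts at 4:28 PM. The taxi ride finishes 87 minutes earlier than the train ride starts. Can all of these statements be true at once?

The train ride ends at 4:28 PM − 55 min = 3:33 PM.
The train ride starts at 3:33 PM − 106 min = 1:47 PM.
The taxi ride ends at 1:47 PM − 87 min = 12:20 PM.
That matches the stated 12:20 PM, so the schedule is consistent.

Yes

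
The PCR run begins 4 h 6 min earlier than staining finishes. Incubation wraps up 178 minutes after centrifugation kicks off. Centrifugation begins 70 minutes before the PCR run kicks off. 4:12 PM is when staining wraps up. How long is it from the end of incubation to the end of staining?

The PCR run starts at 4:12 PM − 246 min = 12:06 PM.
Centrifugation starts at 12:06 PM − 70 min = 10:56 AM.
Incubation ends at 10:56 AM + 178 min = 1:54 PM.
From 1:54 PM to 4:12 PM is 138 minutes.

138 minutes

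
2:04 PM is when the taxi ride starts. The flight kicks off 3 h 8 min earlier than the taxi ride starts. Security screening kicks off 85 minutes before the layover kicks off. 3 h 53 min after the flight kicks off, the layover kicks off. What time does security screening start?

The flight starts at 2:04 PM − 188 min = 10:56 AM.
The layover starts at 10:56 AM + 233 min = 2:49 PM.
Security screening starts at 2:49 PM − 85 min = 1:24 PM.

1:24 PM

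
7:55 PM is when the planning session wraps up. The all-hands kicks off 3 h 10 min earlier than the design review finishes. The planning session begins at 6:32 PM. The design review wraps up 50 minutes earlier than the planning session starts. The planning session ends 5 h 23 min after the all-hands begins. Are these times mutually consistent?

Yes

The design review ends at 6:32 PM − 50 min = 5:42 PM.
The all-hands starts at 5:42 PM − 190 min = 2:32 PM.
The planning session ends at 2:32 PM + 323 min = 7:55 PM.
That matches the stated 7:55 PM, so the schedule is consistent.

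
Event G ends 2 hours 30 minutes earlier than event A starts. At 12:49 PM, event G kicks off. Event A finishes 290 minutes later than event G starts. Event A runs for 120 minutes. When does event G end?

Event A ends at 12:49 PM + 290 min = 5:39 PM.
Event A starts at 5:39 PM − 120 min = 3:39 PM.
Event G ends at 3:39 PM − 150 min = 1:09 PM.

1:09 PM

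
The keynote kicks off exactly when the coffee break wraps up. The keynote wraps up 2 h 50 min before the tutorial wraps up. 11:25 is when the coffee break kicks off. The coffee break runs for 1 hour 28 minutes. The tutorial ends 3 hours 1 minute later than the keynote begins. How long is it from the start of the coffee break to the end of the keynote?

The coffee break ends at 11:25 + 88 min = 12:53.
So the keynote starts at 12:53.
The tutorial ends at 12:53 + 181 min = 15:54.
The keynote ends at 15:54 − 170 min = 13:04.
From 11:25 to 13:04 is 1 h 39 min.

1 h 39 min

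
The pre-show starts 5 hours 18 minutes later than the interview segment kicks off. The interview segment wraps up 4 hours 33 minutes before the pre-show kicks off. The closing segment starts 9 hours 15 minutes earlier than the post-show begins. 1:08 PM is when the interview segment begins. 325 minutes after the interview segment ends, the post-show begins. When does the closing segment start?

10:03 AM

The pre-show starts at 1:08 PM + 318 min = 6:26 PM.
The interview segment ends at 6:26 PM − 273 min = 1:53 PM.
The post-show starts at 1:53 PM + 325 min = 7:18 PM.
The closing segment starts at 7:18 PM − 555 min = 10:03 AM.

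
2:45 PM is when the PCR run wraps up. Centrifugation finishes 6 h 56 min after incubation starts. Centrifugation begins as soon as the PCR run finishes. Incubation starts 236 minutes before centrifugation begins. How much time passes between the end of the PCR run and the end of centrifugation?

Centrifugation starts at 2:45 PM.
Incubation starts at 2:45 PM − 236 min = 10:49 AM.
Centrifugation ends at 10:49 AM + 416 min = 5:45 PM.
From 2:45 PM to 5:45 PM is 180 minutes.

180 minutes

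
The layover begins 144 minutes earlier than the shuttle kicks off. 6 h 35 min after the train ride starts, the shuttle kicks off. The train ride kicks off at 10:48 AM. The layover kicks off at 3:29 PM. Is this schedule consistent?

The shuttle starts at 10:48 AM + 395 min = 5:23 PM.
The layover starts at 5:23 PM − 144 min = 2:59 PM.
But the layover is also said to start at 3:29 PM — a 30-minute conflict.

No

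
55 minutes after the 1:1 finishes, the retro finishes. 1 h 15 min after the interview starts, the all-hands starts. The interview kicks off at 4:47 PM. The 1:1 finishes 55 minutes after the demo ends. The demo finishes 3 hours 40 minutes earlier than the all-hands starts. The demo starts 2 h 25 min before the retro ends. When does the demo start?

The all-hands starts at 4:47 PM + 75 min = 6:02 PM.
The demo ends at 6:02 PM − 220 min = 2:22 PM.
The 1:1 ends at 2:22 PM + 55 min = 3:17 PM.
The retro ends at 3:17 PM + 55 min = 4:12 PM.
The demo starts at 4:12 PM − 145 min = 1:47 PM.

1:47 PM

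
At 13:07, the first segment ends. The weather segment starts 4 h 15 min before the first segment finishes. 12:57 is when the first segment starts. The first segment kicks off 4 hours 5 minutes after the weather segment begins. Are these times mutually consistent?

The weather segment starts at 13:07 − 255 min = 08:52.
The first segment starts at 08:52 + 245 min = 12:57.
That matches the stated 12:57, so the schedule is consistent.

Yes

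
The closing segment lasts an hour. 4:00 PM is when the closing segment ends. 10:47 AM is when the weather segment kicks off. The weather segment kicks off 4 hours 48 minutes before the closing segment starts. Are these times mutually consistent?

The closing segment starts at 4:00 PM − 60 min = 3:00 PM.
The weather segment starts at 3:00 PM − 288 min = 10:12 AM.
But the weather segment is also said to start at 10:47 AM — a 35-minute conflict.

No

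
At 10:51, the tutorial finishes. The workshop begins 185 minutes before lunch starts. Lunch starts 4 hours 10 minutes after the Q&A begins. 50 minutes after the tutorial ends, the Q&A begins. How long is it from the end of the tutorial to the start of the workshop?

1 h 55 min

The Q&A starts at 10:51 + 50 min = 11:41.
Lunch starts at 11:41 + 250 min = 15:51.
The workshop starts at 15:51 − 185 min = 12:46.
From 10:51 to 12:46 is 1 h 55 min.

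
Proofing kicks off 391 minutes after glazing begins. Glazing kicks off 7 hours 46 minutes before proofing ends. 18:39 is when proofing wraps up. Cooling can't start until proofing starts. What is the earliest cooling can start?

Glazing starts at 18:39 − 466 min = 10:53.
Proofing starts at 10:53 + 391 min = 17:24.
Cooling is bounded by proofing, so the earliest it can start is 17:24.

17:24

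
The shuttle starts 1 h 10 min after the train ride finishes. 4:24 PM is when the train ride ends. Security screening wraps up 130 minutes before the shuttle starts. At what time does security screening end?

The shuttle starts at 4:24 PM + 70 min = 5:34 PM.
Security screening ends at 5:34 PM − 130 min = 3:24 PM.

3:24 PM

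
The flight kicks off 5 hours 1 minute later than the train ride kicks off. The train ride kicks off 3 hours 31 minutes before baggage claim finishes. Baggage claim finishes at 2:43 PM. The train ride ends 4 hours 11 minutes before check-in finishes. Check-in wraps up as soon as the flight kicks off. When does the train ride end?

The train ride starts at 2:43 PM − 211 min = 11:12 AM.
The flight starts at 11:12 AM + 301 min = 4:13 PM.
So check-in ends at 4:13 PM.
The train ride ends at 4:13 PM − 251 min = 12:02 PM.

12:02 PM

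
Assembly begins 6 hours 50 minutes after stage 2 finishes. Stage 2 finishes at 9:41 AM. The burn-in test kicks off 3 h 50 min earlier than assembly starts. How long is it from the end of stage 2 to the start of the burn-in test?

3 hours

Assembly starts at 9:41 AM + 410 min = 4:31 PM.
The burn-in test starts at 4:31 PM − 230 min = 12:41 PM.
From 9:41 AM to 12:41 PM is 3 hours.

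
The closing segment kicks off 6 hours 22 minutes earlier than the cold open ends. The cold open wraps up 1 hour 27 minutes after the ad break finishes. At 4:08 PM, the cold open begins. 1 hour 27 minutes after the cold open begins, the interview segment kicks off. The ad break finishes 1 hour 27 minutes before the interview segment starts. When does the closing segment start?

The interview segment starts at 4:08 PM + 87 min = 5:35 PM.
The ad break ends at 5:35 PM − 87 min = 4:08 PM.
The cold open ends at 4:08 PM + 87 min = 5:35 PM.
The closing segment starts at 5:35 PM − 382 min = 11:13 AM.

11:13 AM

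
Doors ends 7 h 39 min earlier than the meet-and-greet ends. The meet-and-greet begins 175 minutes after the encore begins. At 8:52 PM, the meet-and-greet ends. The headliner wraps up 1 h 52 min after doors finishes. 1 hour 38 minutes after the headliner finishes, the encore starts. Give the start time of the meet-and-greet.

Doors ends at 8:52 PM − 459 min = 1:13 PM.
The headliner ends at 1:13 PM + 112 min = 3:05 PM.
The encore starts at 3:05 PM + 98 min = 4:43 PM.
The meet-and-greet starts at 4:43 PM + 175 min = 7:38 PM.

7:38 PM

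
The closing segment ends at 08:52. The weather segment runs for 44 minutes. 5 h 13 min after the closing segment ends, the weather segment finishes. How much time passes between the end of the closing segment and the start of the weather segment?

The weather segment ends at 08:52 + 313 min = 14:05.
The weather segment starts at 14:05 − 44 min = 13:21.
From 08:52 to 13:21 is 4 h 29 min.

4 h 29 min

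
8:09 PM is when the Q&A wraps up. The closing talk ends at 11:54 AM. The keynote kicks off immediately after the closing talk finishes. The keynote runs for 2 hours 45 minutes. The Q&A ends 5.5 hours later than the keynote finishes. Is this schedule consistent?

The keynote starts at 11:54 AM.
The keynote ends at 11:54 AM + 165 min = 2:39 PM.
The Q&A ends at 2:39 PM + 330 min = 8:09 PM.
That matches the stated 8:09 PM, so the schedule is consistent.

Yes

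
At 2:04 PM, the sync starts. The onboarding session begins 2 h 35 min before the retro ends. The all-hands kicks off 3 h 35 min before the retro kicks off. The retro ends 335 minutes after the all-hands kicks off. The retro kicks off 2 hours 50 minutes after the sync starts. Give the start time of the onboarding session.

4:19 PM

The retro starts at 2:04 PM + 170 min = 4:54 PM.
The all-hands starts at 4:54 PM − 215 min = 1:19 PM.
The retro ends at 1:19 PM + 335 min = 6:54 PM.
The onboarding session starts at 6:54 PM − 155 min = 4:19 PM.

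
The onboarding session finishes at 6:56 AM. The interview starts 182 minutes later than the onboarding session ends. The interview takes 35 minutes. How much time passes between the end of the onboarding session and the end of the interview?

The interview starts at 6:56 AM + 182 min = 9:58 AM.
The interview ends at 9:58 AM + 35 min = 10:33 AM.
From 6:56 AM to 10:33 AM is 217 minutes.

217 minutes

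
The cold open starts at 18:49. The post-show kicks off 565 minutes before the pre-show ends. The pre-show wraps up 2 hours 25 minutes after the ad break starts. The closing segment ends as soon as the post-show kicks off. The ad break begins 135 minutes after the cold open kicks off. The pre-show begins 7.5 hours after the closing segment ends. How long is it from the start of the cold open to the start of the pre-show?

The ad break starts at 18:49 + 135 min = 21:04.
The pre-show ends at 21:04 + 145 min = 23:29.
The post-show starts at 23:29 − 565 min = 14:04.
So the closing segment ends at 14:04.
The pre-show starts at 14:04 + 450 min = 21:34.
From 18:49 to 21:34 is 2 hours 45 minutes.

2 hours 45 minutes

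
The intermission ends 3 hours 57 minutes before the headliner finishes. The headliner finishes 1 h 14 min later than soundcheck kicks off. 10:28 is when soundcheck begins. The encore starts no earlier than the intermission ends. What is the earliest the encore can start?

The headliner ends at 10:28 + 74 min = 11:42.
The intermission ends at 11:42 − 237 min = 07:45.
The encore is bounded by the intermission, so the earliest it can start is 07:45.

07:45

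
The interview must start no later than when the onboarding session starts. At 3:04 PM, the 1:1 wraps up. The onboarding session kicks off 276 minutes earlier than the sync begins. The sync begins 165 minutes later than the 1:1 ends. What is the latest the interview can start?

1:13 PM

The sync starts at 3:04 PM + 165 min = 5:49 PM.
The onboarding session starts at 5:49 PM − 276 min = 1:13 PM.
The interview is bounded by the onboarding session, so the latest it can start is 1:13 PM.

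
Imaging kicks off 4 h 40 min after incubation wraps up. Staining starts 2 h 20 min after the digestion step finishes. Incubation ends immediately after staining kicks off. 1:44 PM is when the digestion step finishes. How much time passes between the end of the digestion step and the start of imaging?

7 hours

Staining starts at 1:44 PM + 140 min = 4:04 PM.
So incubation ends at 4:04 PM.
Imaging starts at 4:04 PM + 280 min = 8:44 PM.
From 1:44 PM to 8:44 PM is 7 hours.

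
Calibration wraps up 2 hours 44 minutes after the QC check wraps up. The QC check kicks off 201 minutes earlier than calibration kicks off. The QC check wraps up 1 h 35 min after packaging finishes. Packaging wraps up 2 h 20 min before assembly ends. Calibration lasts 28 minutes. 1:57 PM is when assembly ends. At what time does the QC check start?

Packaging ends at 1:57 PM − 140 min = 11:37 AM.
The QC check ends at 11:37 AM + 95 min = 1:12 PM.
Calibration ends at 1:12 PM + 164 min = 3:56 PM.
Calibration starts at 3:56 PM − 28 min = 3:28 PM.
The QC check starts at 3:28 PM − 201 min = 12:07 PM.

12:07 PM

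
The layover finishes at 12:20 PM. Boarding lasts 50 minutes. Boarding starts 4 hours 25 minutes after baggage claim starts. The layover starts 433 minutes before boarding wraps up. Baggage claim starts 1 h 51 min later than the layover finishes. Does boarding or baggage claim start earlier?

baggage claim

Baggage claim starts at 12:20 PM + 111 min = 2:11 PM.
Boarding starts at 2:11 PM + 265 min = 6:36 PM.
Boarding starts at 6:36 PM and baggage claim starts at 2:11 PM, so baggage claim is first.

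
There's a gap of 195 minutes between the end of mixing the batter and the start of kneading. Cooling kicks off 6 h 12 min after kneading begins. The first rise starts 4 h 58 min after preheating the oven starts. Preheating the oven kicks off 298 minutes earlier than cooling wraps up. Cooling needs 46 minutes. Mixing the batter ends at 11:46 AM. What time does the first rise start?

Kneading starts at 11:46 AM + 195 min = 3:01 PM.
Cooling starts at 3:01 PM + 372 min = 9:13 PM.
Cooling ends at 9:13 PM + 46 min = 9:59 PM.
Preheating the oven starts at 9:59 PM − 298 min = 5:01 PM.
The first rise starts at 5:01 PM + 298 min = 9:59 PM.

9:59 PM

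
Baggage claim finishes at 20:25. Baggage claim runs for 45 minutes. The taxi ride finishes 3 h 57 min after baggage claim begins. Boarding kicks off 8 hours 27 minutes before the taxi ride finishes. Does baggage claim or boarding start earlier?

Baggage claim starts at 20:25 − 45 min = 19:40.
The taxi ride ends at 19:40 + 237 min = 23:37.
Boarding starts at 23:37 − 507 min = 15:10.
Baggage claim starts at 19:40 and boarding starts at 15:10, so boarding is first.

boarding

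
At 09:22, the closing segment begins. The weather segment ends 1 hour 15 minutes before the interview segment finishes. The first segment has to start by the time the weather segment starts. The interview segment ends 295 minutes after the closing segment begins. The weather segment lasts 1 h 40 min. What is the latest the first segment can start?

11:22

The interview segment ends at 09:22 + 295 min = 14:17.
The weather segment ends at 14:17 − 75 min = 13:02.
The weather segment starts at 13:02 − 100 min = 11:22.
The first segment is bounded by the weather segment, so the latest it can start is 11:22.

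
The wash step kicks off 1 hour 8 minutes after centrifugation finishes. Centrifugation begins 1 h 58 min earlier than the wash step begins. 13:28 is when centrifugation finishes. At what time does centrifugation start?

The wash step starts at 13:28 + 68 min = 14:36.
Centrifugation starts at 14:36 − 118 min = 12:38.

12:38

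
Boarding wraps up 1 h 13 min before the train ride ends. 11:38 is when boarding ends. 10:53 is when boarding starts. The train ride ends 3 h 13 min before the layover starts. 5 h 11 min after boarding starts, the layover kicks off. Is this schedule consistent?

The layover starts at 10:53 + 311 min = 16:04.
The train ride ends at 16:04 − 193 min = 12:51.
Boarding ends at 12:51 − 73 min = 11:38.
That matches the stated 11:38, so the schedule is consistent.

Yes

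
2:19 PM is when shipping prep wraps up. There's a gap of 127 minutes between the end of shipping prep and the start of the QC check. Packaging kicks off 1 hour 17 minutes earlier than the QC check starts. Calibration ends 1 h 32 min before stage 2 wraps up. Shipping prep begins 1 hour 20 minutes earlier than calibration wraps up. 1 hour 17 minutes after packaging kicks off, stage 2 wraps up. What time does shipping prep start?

The QC check starts at 2:19 PM + 127 min = 4:26 PM.
Packaging starts at 4:26 PM − 77 min = 3:09 PM.
Stage 2 ends at 3:09 PM + 77 min = 4:26 PM.
Calibration ends at 4:26 PM − 92 min = 2:54 PM.
Shipping prep starts at 2:54 PM − 80 min = 1:34 PM.

1:34 PM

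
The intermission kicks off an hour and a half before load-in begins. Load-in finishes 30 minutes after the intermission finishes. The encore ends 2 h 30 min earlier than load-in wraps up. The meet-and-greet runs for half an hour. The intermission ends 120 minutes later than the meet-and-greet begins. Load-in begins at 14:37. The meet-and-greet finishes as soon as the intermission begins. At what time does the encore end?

The intermission starts at 14:37 − 90 min = 13:07.
So the meet-and-greet ends at 13:07.
The meet-and-greet starts at 13:07 − 30 min = 12:37.
The intermission ends at 12:37 + 120 min = 14:37.
Load-in ends at 14:37 + 30 min = 15:07.
The encore ends at 15:07 − 150 min = 12:37.

12:37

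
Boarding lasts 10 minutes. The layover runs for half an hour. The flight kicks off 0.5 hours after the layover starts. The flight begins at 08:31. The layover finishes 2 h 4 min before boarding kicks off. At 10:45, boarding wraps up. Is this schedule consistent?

Boarding starts at 10:45 − 10 min = 10:35.
The layover ends at 10:35 − 124 min = 08:31.
The layover starts at 08:31 − 30 min = 08:01.
The flight starts at 08:01 + 30 min = 08:31.
That matches the stated 08:31, so the schedule is consistent.

Yes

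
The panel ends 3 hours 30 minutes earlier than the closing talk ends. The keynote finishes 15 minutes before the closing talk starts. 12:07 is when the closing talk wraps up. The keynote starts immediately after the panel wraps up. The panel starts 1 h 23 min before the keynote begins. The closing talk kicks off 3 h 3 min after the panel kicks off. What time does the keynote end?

10:02

The panel ends at 12:07 − 210 min = 08:37.
So the keynote starts at 08:37.
The panel starts at 08:37 − 83 min = 07:14.
The closing talk starts at 07:14 + 183 min = 10:17.
The keynote ends at 10:17 − 15 min = 10:02.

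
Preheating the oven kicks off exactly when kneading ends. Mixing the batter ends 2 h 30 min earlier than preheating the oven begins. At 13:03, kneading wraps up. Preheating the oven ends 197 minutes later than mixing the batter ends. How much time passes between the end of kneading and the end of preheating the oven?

47 minutes

Preheating the oven starts at 13:03.
Mixing the batter ends at 13:03 − 150 min = 10:33.
Preheating the oven ends at 10:33 + 197 min = 13:50.
From 13:03 to 13:50 is 47 minutes.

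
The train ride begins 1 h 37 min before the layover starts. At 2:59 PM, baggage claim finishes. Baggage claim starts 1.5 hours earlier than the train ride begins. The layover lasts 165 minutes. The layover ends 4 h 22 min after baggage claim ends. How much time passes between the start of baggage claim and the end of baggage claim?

The layover ends at 2:59 PM + 262 min = 7:21 PM.
The layover starts at 7:21 PM − 165 min = 4:36 PM.
The train ride starts at 4:36 PM − 97 min = 2:59 PM.
Baggage claim starts at 2:59 PM − 90 min = 1:29 PM.
From 1:29 PM to 2:59 PM is 1 hour 30 minutes.

1 hour 30 minutes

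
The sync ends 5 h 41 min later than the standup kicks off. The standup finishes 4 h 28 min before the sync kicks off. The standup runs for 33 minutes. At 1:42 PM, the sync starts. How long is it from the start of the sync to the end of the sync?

40 minutes

The standup ends at 1:42 PM − 268 min = 9:14 AM.
The standup starts at 9:14 AM − 33 min = 8:41 AM.
The sync ends at 8:41 AM + 341 min = 2:22 PM.
From 1:42 PM to 2:22 PM is 40 minutes.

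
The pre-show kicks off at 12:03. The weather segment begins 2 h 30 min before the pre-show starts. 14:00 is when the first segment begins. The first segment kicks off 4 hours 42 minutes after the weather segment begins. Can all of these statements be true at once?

No

The weather segment starts at 12:03 − 150 min = 09:33.
The first segment starts at 09:33 + 282 min = 14:15.
But the first segment is also said to start at 14:00 — a 15-minute conflict.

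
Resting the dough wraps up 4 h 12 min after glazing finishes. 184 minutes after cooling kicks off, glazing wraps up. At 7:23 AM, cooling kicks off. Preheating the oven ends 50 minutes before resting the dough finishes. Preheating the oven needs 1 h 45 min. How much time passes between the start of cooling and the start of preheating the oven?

Glazing ends at 7:23 AM + 184 min = 10:27 AM.
Resting the dough ends at 10:27 AM + 252 min = 2:39 PM.
Preheating the oven ends at 2:39 PM − 50 min = 1:49 PM.
Preheating the oven starts at 1:49 PM − 105 min = 12:04 PM.
From 7:23 AM to 12:04 PM is 4 hours 41 minutes.

4 hours 41 minutes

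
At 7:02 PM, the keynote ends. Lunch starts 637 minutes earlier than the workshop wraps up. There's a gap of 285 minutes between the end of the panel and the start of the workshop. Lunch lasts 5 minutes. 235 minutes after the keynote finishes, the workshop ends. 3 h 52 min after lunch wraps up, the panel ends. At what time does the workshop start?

9:02 PM

The workshop ends at 7:02 PM + 235 min = 10:57 PM.
Lunch starts at 10:57 PM − 637 min = 12:20 PM.
Lunch ends at 12:20 PM + 5 min = 12:25 PM.
The panel ends at 12:25 PM + 232 min = 4:17 PM.
The workshop starts at 4:17 PM + 285 min = 9:02 PM.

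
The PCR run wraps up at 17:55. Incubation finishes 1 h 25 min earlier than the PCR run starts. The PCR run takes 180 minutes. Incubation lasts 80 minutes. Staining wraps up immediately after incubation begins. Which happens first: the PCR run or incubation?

The PCR run starts at 17:55 − 180 min = 14:55.
Incubation ends at 14:55 − 85 min = 13:30.
Incubation starts at 13:30 − 80 min = 12:10.
The PCR run starts at 14:55 and incubation starts at 12:10, so incubation is first.

incubation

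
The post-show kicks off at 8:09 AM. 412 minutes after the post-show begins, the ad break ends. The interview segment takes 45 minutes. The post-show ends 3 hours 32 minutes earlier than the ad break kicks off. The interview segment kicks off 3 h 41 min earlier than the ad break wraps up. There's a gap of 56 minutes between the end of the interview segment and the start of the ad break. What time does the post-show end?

The ad break ends at 8:09 AM + 412 min = 3:01 PM.
The interview segment starts at 3:01 PM − 221 min = 11:20 AM.
The interview segment ends at 11:20 AM + 45 min = 12:05 PM.
The ad break starts at 12:05 PM + 56 min = 1:01 PM.
The post-show ends at 1:01 PM − 212 min = 9:29 AM.

9:29 AM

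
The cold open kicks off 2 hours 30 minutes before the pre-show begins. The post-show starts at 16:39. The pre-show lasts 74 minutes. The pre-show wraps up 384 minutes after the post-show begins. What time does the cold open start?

19:19

The pre-show ends at 16:39 + 384 min = 23:03.
The pre-show starts at 23:03 − 74 min = 21:49.
The cold open starts at 21:49 − 150 min = 19:19.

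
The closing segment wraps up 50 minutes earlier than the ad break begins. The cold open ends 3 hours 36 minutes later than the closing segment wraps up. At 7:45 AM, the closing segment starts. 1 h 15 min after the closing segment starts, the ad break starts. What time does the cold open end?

The ad break starts at 7:45 AM + 75 min = 9:00 AM.
The closing segment ends at 9:00 AM − 50 min = 8:10 AM.
The cold open ends at 8:10 AM + 216 min = 11:46 AM.

11:46 AM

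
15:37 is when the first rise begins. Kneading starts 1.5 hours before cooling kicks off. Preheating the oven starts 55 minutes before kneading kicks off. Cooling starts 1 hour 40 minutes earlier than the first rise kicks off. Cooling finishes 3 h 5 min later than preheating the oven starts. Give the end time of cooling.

14:37

Cooling starts at 15:37 − 100 min = 13:57.
Kneading starts at 13:57 − 90 min = 12:27.
Preheating the oven starts at 12:27 − 55 min = 11:32.
Cooling ends at 11:32 + 185 min = 14:37.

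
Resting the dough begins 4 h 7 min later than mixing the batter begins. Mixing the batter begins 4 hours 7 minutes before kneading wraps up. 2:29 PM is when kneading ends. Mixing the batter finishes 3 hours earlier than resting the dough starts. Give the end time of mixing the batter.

11:29 AM

Mixing the batter starts at 2:29 PM − 247 min = 10:22 AM.
Resting the dough starts at 10:22 AM + 247 min = 2:29 PM.
Mixing the batter ends at 2:29 PM − 180 min = 11:29 AM.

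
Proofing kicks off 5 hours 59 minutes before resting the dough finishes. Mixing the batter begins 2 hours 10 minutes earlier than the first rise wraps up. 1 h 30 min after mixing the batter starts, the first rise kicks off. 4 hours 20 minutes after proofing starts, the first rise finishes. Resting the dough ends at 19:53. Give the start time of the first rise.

Proofing starts at 19:53 − 359 min = 13:54.
The first rise ends at 13:54 + 260 min = 18:14.
Mixing the batter starts at 18:14 − 130 min = 16:04.
The first rise starts at 16:04 + 90 min = 17:34.

17:34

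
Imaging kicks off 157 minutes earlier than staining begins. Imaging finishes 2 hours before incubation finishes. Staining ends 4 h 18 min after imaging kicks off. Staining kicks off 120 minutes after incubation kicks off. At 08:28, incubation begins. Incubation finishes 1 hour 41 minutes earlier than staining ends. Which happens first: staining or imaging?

imaging

Staining starts at 08:28 + 120 min = 10:28.
Imaging starts at 10:28 − 157 min = 07:51.
Staining starts at 10:28 and imaging starts at 07:51, so imaging is first.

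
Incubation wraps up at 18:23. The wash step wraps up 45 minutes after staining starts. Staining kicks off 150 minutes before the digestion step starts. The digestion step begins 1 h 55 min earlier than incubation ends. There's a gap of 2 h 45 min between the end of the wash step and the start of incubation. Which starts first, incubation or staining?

The digestion step starts at 18:23 − 115 min = 16:28.
Staining starts at 16:28 − 150 min = 13:58.
The wash step ends at 13:58 + 45 min = 14:43.
Incubation starts at 14:43 + 165 min = 17:28.
Incubation starts at 17:28 and staining starts at 13:58, so staining is first.

staining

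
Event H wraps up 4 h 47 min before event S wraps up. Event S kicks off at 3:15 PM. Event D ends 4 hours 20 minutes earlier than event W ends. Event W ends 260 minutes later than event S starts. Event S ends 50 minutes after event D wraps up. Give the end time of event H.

11:18 AM

Event W ends at 3:15 PM + 260 min = 7:35 PM.
Event D ends at 7:35 PM − 260 min = 3:15 PM.
Event S ends at 3:15 PM + 50 min = 4:05 PM.
Event H ends at 4:05 PM − 287 min = 11:18 AM.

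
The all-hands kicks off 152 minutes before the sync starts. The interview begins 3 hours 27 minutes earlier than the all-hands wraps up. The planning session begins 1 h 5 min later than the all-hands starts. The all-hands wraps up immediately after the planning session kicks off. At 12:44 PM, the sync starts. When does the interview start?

The all-hands starts at 12:44 PM − 152 min = 10:12 AM.
The planning session starts at 10:12 AM + 65 min = 11:17 AM.
So the all-hands ends at 11:17 AM.
The interview starts at 11:17 AM − 207 min = 7:50 AM.

7:50 AM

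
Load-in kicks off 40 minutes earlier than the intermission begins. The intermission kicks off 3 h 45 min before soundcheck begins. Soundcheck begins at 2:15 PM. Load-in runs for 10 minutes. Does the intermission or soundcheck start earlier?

the intermission

The intermission starts at 2:15 PM − 225 min = 10:30 AM.
The intermission starts at 10:30 AM and soundcheck starts at 2:15 PM, so the intermission is first.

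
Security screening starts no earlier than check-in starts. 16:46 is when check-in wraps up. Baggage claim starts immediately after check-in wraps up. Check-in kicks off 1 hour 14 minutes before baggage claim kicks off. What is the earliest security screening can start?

Baggage claim starts at 16:46.
Check-in starts at 16:46 − 74 min = 15:32.
Security screening is bounded by check-in, so the earliest it can start is 15:32.

15:32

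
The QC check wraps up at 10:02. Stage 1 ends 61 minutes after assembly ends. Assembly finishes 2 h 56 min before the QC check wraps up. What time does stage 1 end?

08:07

Assembly ends at 10:02 − 176 min = 07:06.
Stage 1 ends at 07:06 + 61 min = 08:07.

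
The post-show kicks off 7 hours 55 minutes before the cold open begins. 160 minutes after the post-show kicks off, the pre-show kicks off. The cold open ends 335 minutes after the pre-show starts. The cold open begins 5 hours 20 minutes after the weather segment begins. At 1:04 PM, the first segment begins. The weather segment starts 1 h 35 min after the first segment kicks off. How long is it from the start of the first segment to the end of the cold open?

The weather segment starts at 1:04 PM + 95 min = 2:39 PM.
The cold open starts at 2:39 PM + 320 min = 7:59 PM.
The post-show starts at 7:59 PM − 475 min = 12:04 PM.
The pre-show starts at 12:04 PM + 160 min = 2:44 PM.
The cold open ends at 2:44 PM + 335 min = 8:19 PM.
From 1:04 PM to 8:19 PM is 7 h 15 min.

7 h 15 min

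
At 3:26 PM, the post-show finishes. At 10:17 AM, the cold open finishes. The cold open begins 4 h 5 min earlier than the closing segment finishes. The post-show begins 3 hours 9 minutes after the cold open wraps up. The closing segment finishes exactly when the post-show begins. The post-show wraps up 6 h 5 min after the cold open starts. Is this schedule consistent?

The post-show starts at 10:17 AM + 189 min = 1:26 PM.
So the closing segment ends at 1:26 PM.
The cold open starts at 1:26 PM − 245 min = 9:21 AM.
The post-show ends at 9:21 AM + 365 min = 3:26 PM.
That matches the stated 3:26 PM, so the schedule is consistent.

Yes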